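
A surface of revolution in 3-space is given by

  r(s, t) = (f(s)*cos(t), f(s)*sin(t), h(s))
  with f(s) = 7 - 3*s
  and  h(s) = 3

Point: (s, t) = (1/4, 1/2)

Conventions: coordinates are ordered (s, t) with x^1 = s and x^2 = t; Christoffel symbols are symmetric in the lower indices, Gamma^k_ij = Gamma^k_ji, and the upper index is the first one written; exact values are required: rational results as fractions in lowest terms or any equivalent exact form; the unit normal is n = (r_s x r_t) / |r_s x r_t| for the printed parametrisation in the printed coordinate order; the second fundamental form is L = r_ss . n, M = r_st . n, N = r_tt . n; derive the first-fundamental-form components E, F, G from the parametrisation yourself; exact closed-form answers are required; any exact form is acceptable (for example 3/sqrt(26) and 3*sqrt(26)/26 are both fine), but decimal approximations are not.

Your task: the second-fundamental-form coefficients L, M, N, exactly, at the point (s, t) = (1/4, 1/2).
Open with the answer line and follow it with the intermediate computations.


Answer: L = 0, M = 0, N = 0

f = 25/4, f' = -3, f'' = 0, h' = 0, h'' = 0
E = 9, F = 0, G = 625/16; answer radicand W^2 = 9
unnormalised second-form numerators: l = 0, m = 0, n = 0; L = l/sqrt(9), and similarly M = m/sqrt(W^2), N = n/sqrt(W^2)


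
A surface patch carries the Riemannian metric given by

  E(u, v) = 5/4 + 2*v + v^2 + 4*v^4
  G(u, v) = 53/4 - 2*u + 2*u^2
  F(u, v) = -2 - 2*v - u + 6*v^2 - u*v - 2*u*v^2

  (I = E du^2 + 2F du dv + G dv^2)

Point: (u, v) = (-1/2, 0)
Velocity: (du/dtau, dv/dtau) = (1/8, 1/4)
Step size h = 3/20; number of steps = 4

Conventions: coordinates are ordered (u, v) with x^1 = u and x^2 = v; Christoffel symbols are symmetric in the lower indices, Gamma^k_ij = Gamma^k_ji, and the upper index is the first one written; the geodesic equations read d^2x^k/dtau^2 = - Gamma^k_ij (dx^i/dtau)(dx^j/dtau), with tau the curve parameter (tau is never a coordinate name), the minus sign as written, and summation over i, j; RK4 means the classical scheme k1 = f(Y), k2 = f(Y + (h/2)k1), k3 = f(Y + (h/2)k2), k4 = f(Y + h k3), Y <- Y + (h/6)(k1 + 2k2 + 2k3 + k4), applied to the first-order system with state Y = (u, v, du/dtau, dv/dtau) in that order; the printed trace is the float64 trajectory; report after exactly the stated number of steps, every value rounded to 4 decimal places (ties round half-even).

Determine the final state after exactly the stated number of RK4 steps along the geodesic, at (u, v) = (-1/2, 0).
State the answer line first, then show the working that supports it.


Answer: u = -0.4420, v = 0.1498, du/dtau = 0.0629, dv/dtau = 0.2479

f(Y) = (du/dtau, dv/dtau, -Gamma^u_ij Y'^i Y'^j, -Gamma^v_ij Y'^i Y'^j) with the Gammas evaluated at the stage position; h = 0.150000; intermediate values shown to 6 dp
step 0: u = -0.5000, v = 0.0000, du/dtau = 0.1250, dv/dtau = 0.2500
step 1:
  k1: at (u, v) = (-0.500000, 0.000000), (du/dtau, dv/dtau) = (0.125000, 0.250000); Gamma_uuu = -0.185328, Gamma_uuv = 0.725869, Gamma_uvv = 0.455598, Gamma_vuu = -0.154440, Gamma_vuv = -0.061776, Gamma_vvv = 0.046332; k1 = (0.125000, 0.250000, -0.070946, 0.003378)
  k2: at (u, v) = (-0.490625, 0.018750), (du/dtau, dv/dtau) = (0.119679, 0.250253); Gamma_uuu = -0.188608, Gamma_uuv = 0.720136, Gamma_uvv = 0.650616, Gamma_vuu = -0.158218, Gamma_vuv = -0.059519, Gamma_vvv = 0.067890; k2 = (0.119679, 0.250253, -0.081181, 0.001580)
  k3: at (u, v) = (-0.491024, 0.018769), (du/dtau, dv/dtau) = (0.118911, 0.250118); Gamma_uuu = -0.188522, Gamma_uuv = 0.720057, Gamma_uvv = 0.651861, Gamma_vuu = -0.158190, Gamma_vuv = -0.059594, Gamma_vvv = 0.067995; k3 = (0.118911, 0.250118, -0.080946, 0.001528)
  k4: at (u, v) = (-0.482163, 0.037518), (du/dtau, dv/dtau) = (0.112858, 0.250229); Gamma_uuu = -0.191071, Gamma_uuv = 0.714484, Gamma_uvv = 0.835682, Gamma_vuu = -0.161949, Gamma_vuv = -0.057644, Gamma_vvv = 0.089093; k4 = (0.112858, 0.250229, -0.090247, -0.000260)
  Y <- Y + (h/6)(k1 + 2k2 + 2k3 + k4): u = -0.4821, v = 0.0375, du/dtau = 0.1129, dv/dtau = 0.2502
step 2:
  k1: at (u, v) = (-0.482124, 0.037524), (du/dtau, dv/dtau) = (0.112864, 0.250233); Gamma_uuu = -0.191080, Gamma_uuv = 0.714489, Gamma_uvv = 0.835653, Gamma_vuu = -0.161953, Gamma_vuv = -0.057636, Gamma_vvv = 0.089094; k1 = (0.112864, 0.250233, -0.090249, -0.000260)
  k2: at (u, v) = (-0.473659, 0.056292), (du/dtau, dv/dtau) = (0.106095, 0.250214); Gamma_uuu = -0.192959, Gamma_uuv = 0.709298, Gamma_uvv = 1.008387, Gamma_vuu = -0.165724, Gamma_vuv = -0.055944, Gamma_vvv = 0.109489; k2 = (0.106095, 0.250214, -0.098619, -0.002019)
  k3: at (u, v) = (-0.474167, 0.056290), (du/dtau, dv/dtau) = (0.105467, 0.250082); Gamma_uuu = -0.192845, Gamma_uuv = 0.709207, Gamma_uvv = 1.009626, Gamma_vuu = -0.165682, Gamma_vuv = -0.056042, Gamma_vvv = 0.109572; k3 = (0.105467, 0.250082, -0.098409, -0.002054)
  k4: at (u, v) = (-0.466304, 0.075037), (du/dtau, dv/dtau) = (0.098102, 0.249925); Gamma_uuu = -0.194039, Gamma_uuv = 0.704557, Gamma_uvv = 1.171545, Gamma_vuu = -0.169459, Gamma_vuv = -0.054623, Gamma_vvv = 0.129016; k4 = (0.098102, 0.249925, -0.105859, -0.003749)
  Y <- Y + (h/6)(k1 + 2k2 + 2k3 + k4): u = -0.4663, v = 0.0750, du/dtau = 0.0981, dv/dtau = 0.2499
step 3:
  k1: at (u, v) = (-0.466272, 0.075043), (du/dtau, dv/dtau) = (0.098110, 0.249929); Gamma_uuu = -0.194046, Gamma_uuv = 0.704561, Gamma_uvv = 1.171527, Gamma_vuu = -0.169463, Gamma_vuv = -0.054617, Gamma_vvv = 0.129018; k1 = (0.098110, 0.249929, -0.105864, -0.003749)
  k2: at (u, v) = (-0.458914, 0.093788), (du/dtau, dv/dtau) = (0.090170, 0.249648); Gamma_uuu = -0.194609, Gamma_uuv = 0.700623, Gamma_uvv = 1.322837, Gamma_vuu = -0.173278, Gamma_vuv = -0.053429, Gamma_vvv = 0.147324; k2 = (0.090170, 0.249648, -0.112406, -0.005368)
  k3: at (u, v) = (-0.459509, 0.093767), (du/dtau, dv/dtau) = (0.089679, 0.249527); Gamma_uuu = -0.194474, Gamma_uuv = 0.700521, Gamma_uvv = 1.324058, Gamma_vuu = -0.173224, Gamma_vuv = -0.053545, Gamma_vvv = 0.147376; k3 = (0.089679, 0.249527, -0.112228, -0.005387)
  k4: at (u, v) = (-0.452820, 0.112472), (du/dtau, dv/dtau) = (0.081275, 0.249121); Gamma_uuu = -0.194401, Gamma_uuv = 0.697411, Gamma_uvv = 1.465052, Gamma_vuu = -0.177076, Gamma_vuv = -0.052602, Gamma_vvv = 0.164335; k4 = (0.081275, 0.249121, -0.117881, -0.006899)
  Y <- Y + (h/6)(k1 + 2k2 + 2k3 + k4): u = -0.4528, v = 0.1125, du/dtau = 0.0813, dv/dtau = 0.2491
step 4:
  k1: at (u, v) = (-0.452795, 0.112478), (du/dtau, dv/dtau) = (0.081284, 0.249126); Gamma_uuu = -0.194406, Gamma_uuv = 0.697415, Gamma_uvv = 1.465042, Gamma_vuu = -0.177080, Gamma_vuv = -0.052597, Gamma_vvv = 0.164338; k1 = (0.081284, 0.249126, -0.117887, -0.006899)
  k2: at (u, v) = (-0.446698, 0.131163), (du/dtau, dv/dtau) = (0.072443, 0.248608); Gamma_uuu = -0.193741, Gamma_uuv = 0.695254, Gamma_uvv = 1.596004, Gamma_vuu = -0.181002, Gamma_vuv = -0.051866, Gamma_vvv = 0.179816; k2 = (0.072443, 0.248608, -0.122669, -0.008296)
  k3: at (u, v) = (-0.447361, 0.131124), (du/dtau, dv/dtau) = (0.072084, 0.248503); Gamma_uuu = -0.193591, Gamma_uuv = 0.695145, Gamma_uvv = 1.597207, Gamma_vuu = -0.180936, Gamma_vuv = -0.051997, Gamma_vvv = 0.179836; k3 = (0.072084, 0.248503, -0.122532, -0.008303)
  k4: at (u, v) = (-0.441982, 0.149754), (du/dtau, dv/dtau) = (0.062905, 0.247880); Gamma_uuu = -0.192335, Gamma_uuv = 0.694008, Gamma_uvv = 1.718472, Gamma_vuu = -0.184932, Gamma_vuv = -0.051492, Gamma_vvv = 0.193675; k4 = (0.062905, 0.247880, -0.126473, -0.009563)
  Y <- Y + (h/6)(k1 + 2k2 + 2k3 + k4): u = -0.4420, v = 0.1498, du/dtau = 0.0629, dv/dtau = 0.2479


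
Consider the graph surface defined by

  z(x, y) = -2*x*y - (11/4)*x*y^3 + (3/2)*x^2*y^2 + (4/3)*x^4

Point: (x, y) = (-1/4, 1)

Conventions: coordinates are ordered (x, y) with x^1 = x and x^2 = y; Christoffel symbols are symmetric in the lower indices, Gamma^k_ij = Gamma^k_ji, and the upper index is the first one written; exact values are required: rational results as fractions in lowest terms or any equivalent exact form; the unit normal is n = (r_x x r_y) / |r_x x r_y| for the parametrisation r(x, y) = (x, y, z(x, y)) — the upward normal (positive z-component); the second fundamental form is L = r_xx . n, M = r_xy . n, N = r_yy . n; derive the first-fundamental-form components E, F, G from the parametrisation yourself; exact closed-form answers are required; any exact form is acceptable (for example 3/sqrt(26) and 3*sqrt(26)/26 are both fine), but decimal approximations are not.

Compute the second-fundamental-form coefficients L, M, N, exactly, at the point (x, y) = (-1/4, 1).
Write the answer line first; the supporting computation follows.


Answer: L = 24*sqrt(5722)/2861, M = -141*sqrt(5722)/5722, N = 207*sqrt(5722)/22888

z_x = -67/12, z_y = 11/4, z_xx = 4, z_xy = -47/4, z_yy = 69/16
E = 4633/144, F = -737/48, G = 137/16; answer radicand W^2 = 2861/72
unnormalised second-form numerators: l = 4, m = -47/4, n = 69/16; L = l/sqrt(2861/72), and similarly M = m/sqrt(W^2), N = n/sqrt(W^2)


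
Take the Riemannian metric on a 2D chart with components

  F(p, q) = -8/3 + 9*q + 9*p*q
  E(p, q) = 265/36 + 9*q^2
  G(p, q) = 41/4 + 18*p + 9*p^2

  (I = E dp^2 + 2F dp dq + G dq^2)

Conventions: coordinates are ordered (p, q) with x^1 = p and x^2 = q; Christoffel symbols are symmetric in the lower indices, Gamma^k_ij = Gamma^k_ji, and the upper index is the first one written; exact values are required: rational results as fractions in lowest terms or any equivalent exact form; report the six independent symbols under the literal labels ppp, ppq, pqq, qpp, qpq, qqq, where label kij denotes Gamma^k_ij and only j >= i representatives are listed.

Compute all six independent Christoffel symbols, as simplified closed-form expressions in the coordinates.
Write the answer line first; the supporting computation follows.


Answer: Gamma_ppp = 0, Gamma_ppq = (3456*p + 1620*q + 3456)/(9540*p^2 + 6912*p*q + 19080*p + 1620*q^2 + 6912*q + 9841), Gamma_pqq = 0, Gamma_qpp = 0, Gamma_qpq = (9540*p + 3456*q + 9540)/(9540*p^2 + 6912*p*q + 19080*p + 1620*q^2 + 6912*q + 9841), Gamma_qqq = 0

E = 265/36 + 9*q^2; F = -8/3 + 9*q + 9*p*q; G = 41/4 + 18*p + 9*p^2
Gamma^k_ij = (1/2) g^{kl} (d_i g_jl + d_j g_il - d_l g_ij), with g^inv = (1/(EG-F^2)) [[G, -F], [-F, E]]
first partials: E_p = 0, E_q = 18*q, F_p = 9*q, F_q = 9 + 9*p, G_p = 18 + 18*p, G_q = 0
D = EG - F^2 = 9841/144 + 48*q + (265/2)*p + (45/4)*q^2 + 48*p*q + (265/4)*p^2
expanded: Gamma^p_pp = (G E_p - 2F F_p + F E_q)/(2D), Gamma^p_pq = (G E_q - F G_p)/(2D), Gamma^p_qq = (2G F_q - G G_p - F G_q)/(2D), Gamma^q_pp = (2E F_p - E E_q - F E_p)/(2D), Gamma^q_pq = (E G_p - F E_q)/(2D), Gamma^q_qq = (E G_q - 2F F_q + F G_p)/(2D); substitute and cancel common factors


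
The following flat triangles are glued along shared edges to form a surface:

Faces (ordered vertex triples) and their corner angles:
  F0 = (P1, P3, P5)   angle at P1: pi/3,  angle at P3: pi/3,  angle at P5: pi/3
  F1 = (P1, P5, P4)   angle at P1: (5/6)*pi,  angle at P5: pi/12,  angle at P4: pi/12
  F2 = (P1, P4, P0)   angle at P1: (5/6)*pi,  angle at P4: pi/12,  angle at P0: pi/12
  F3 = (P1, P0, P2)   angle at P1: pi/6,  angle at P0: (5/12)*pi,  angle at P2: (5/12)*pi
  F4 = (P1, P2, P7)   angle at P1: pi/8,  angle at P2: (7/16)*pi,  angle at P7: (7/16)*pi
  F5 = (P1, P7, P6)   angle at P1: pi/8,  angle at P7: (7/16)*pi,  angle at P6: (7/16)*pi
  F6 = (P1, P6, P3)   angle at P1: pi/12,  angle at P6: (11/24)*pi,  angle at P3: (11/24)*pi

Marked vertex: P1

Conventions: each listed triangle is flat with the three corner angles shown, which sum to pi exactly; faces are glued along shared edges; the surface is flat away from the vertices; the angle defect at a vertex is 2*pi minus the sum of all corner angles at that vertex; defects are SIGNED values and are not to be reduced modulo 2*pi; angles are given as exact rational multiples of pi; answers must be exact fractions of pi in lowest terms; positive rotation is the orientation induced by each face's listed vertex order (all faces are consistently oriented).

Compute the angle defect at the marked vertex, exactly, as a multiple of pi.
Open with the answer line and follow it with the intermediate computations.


Answer: defect(P1) = -pi/2

Sum of corner angles at P1: (5/2)*pi
defect = 2*pi - (5/2)*pi


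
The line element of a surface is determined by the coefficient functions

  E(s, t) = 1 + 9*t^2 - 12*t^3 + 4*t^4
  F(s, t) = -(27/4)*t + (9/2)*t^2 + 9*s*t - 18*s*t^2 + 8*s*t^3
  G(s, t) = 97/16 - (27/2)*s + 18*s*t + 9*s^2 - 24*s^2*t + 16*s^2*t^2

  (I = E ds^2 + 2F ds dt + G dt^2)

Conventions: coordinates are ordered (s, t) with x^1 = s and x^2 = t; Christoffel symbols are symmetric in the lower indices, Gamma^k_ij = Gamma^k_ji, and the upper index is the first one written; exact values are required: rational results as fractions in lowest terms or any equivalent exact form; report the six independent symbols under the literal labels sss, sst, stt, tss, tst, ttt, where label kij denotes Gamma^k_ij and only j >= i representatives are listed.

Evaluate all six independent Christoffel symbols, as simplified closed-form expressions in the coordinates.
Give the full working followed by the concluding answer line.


E = 1 + 9*t^2 - 12*t^3 + 4*t^4; F = -(27/4)*t + (9/2)*t^2 + 9*s*t - 18*s*t^2 + 8*s*t^3; G = 97/16 - (27/2)*s + 18*s*t + 9*s^2 - 24*s^2*t + 16*s^2*t^2
Gamma^k_ij = (1/2) g^{kl} (d_i g_jl + d_j g_il - d_l g_ij), with g^inv = (1/(EG-F^2)) [[G, -F], [-F, E]]
first partials: E_s = 0, E_t = 18*t - 36*t^2 + 16*t^3, F_s = 9*t - 18*t^2 + 8*t^3, F_t = -27/4 + 9*t + 9*s - 36*s*t + 24*s*t^2, G_s = -27/2 + 18*t + 18*s - 48*s*t + 32*s*t^2, G_t = 18*s - 24*s^2 + 32*s^2*t
D = EG - F^2 = 97/16 - (27/2)*s + 9*t^2 + 18*s*t + 9*s^2 - 12*t^3 - 24*s^2*t + 4*t^4 + 16*s^2*t^2
expanded: Gamma^s_ss = (G E_s - 2F F_s + F E_t)/(2D), Gamma^s_st = (G E_t - F G_s)/(2D), Gamma^s_tt = (2G F_t - G G_s - F G_t)/(2D), Gamma^t_ss = (2E F_s - E E_t - F E_s)/(2D), Gamma^t_st = (E G_s - F E_t)/(2D), Gamma^t_tt = (E G_t - 2F F_t + F G_s)/(2D); substitute and cancel common factors

Answer: Gamma_sss = 0, Gamma_sst = (128*t^3 - 288*t^2 + 144*t)/(256*s^2*t^2 - 384*s^2*t + 144*s^2 + 288*s*t - 216*s + 64*t^4 - 192*t^3 + 144*t^2 + 97), Gamma_stt = (128*s*t^2 - 192*s*t)/(256*s^2*t^2 - 384*s^2*t + 144*s^2 + 288*s*t - 216*s + 64*t^4 - 192*t^3 + 144*t^2 + 97), Gamma_tss = 0, Gamma_tst = (256*s*t^2 - 384*s*t + 144*s + 144*t - 108)/(256*s^2*t^2 - 384*s^2*t + 144*s^2 + 288*s*t - 216*s + 64*t^4 - 192*t^3 + 144*t^2 + 97), Gamma_ttt = (256*s^2*t - 192*s^2 + 144*s)/(256*s^2*t^2 - 384*s^2*t + 144*s^2 + 288*s*t - 216*s + 64*t^4 - 192*t^3 + 144*t^2 + 97)


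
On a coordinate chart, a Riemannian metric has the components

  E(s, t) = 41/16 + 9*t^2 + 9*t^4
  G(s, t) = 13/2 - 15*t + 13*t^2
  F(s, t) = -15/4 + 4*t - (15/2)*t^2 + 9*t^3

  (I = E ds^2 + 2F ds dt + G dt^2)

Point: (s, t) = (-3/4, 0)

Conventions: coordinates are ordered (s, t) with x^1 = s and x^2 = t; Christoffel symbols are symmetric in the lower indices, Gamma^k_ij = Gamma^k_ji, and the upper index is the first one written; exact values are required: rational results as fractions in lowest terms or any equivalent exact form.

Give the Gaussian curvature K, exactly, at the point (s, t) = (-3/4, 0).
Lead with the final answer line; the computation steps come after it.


Answer: K = -288/83

E = 41/16, F = -15/4, G = 13/2, EG - F^2 = 83/32 at the point
E_s = 0, E_t = 0, F_s = 0, F_t = 4, G_s = 0, G_t = -15
E_tt = 18, F_st = 0, G_ss = 0
Using the Brioschi determinant formula for K from the metric derivatives:
M1 = [[-E_tt/2 + F_st - G_ss/2, E_s/2, F_s - E_t/2], [F_t - G_s/2, E, F], [G_t/2, F, G]] = [[-9, 0, 0], [4, 41/16, -15/4], [-15/2, -15/4, 13/2]]; det M1 = -747/32
M2 = [[0, E_t/2, G_s/2], [E_t/2, E, F], [G_s/2, F, G]] = [[0, 0, 0], [0, 41/16, -15/4], [0, -15/4, 13/2]]; det M2 = 0
det M1 - det M2 = -747/32; K = -747/32 / (83/32)^2 = -288/83


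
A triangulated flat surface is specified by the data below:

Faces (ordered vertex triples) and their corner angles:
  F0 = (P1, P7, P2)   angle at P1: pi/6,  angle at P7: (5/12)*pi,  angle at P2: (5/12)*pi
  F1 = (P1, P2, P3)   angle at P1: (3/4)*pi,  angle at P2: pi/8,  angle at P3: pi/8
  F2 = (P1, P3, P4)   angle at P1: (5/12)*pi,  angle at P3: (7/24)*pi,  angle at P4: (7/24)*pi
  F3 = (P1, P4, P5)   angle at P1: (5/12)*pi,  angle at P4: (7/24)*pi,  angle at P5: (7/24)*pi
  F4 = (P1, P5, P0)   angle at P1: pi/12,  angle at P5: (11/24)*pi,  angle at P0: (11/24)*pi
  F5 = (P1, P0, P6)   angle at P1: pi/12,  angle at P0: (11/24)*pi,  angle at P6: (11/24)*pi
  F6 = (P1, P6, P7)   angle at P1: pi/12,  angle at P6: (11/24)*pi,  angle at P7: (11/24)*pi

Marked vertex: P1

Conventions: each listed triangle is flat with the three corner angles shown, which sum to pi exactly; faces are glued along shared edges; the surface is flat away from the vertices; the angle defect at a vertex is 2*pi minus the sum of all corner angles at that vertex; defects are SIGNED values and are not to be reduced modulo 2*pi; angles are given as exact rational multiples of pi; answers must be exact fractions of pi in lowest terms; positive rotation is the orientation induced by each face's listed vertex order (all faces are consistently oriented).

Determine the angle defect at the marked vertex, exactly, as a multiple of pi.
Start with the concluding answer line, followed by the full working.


Answer: defect(P1) = 0

Sum of corner angles at P1: 2*pi
defect = 2*pi - 2*pi


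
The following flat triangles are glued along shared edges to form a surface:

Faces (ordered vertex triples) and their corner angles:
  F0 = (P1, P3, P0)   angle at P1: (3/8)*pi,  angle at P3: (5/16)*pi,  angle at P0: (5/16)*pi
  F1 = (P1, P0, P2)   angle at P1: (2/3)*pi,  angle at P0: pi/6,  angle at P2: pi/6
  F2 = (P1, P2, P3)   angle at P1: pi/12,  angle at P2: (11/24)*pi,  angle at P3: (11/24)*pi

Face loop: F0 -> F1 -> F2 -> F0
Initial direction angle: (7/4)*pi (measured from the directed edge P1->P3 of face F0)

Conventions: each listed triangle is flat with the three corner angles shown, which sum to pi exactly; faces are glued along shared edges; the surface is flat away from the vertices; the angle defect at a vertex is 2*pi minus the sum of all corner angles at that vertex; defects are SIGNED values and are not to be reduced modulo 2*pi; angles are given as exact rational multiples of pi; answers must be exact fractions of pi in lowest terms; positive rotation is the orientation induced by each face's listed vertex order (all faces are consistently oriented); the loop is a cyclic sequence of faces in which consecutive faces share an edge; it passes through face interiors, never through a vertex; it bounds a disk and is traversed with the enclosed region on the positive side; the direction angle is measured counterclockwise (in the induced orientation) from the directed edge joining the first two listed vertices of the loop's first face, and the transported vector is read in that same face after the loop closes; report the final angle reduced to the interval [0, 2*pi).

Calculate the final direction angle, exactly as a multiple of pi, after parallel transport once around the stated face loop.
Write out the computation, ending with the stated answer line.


enclosed vertex P1: corner angles sum to (9/8)*pi, defect = 2*pi - (9/8)*pi = (7/8)*pi
the final direction is the initial angle plus the enclosed defects, taken mod 2*pi in the induced orientation
final angle = (7/4)*pi + (7/8)*pi = (5/8)*pi (mod 2*pi)

Answer: final direction angle = (5/8)*pi


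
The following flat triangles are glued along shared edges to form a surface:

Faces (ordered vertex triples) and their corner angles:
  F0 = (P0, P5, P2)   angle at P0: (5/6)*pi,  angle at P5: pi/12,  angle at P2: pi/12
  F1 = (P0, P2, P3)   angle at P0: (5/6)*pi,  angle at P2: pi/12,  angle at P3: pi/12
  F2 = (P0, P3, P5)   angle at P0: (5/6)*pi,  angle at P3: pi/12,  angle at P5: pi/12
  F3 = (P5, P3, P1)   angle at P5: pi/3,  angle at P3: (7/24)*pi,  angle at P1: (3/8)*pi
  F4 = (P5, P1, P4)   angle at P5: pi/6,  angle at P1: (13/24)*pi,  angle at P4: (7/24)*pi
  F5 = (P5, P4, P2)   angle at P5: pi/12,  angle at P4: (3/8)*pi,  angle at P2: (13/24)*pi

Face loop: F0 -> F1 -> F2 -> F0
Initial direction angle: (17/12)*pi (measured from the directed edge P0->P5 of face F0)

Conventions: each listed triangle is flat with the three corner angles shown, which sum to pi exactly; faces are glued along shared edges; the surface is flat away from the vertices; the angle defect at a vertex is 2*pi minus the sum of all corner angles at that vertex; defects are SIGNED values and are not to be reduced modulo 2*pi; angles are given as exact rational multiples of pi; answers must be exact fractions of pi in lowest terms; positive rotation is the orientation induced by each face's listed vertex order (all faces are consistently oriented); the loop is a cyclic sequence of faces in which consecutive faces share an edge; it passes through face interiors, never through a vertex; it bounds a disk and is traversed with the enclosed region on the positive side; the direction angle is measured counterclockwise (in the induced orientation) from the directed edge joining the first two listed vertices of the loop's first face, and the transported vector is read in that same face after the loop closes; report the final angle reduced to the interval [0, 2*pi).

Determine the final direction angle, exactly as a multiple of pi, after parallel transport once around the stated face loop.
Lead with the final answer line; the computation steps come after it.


Answer: final direction angle = (11/12)*pi

enclosed vertex P0: corner angles sum to (5/2)*pi, defect = 2*pi - (5/2)*pi = -pi/2
summing the enclosed defects onto the initial angle, mod 2*pi in the induced orientation:
final angle = (17/12)*pi - pi/2 = (11/12)*pi (mod 2*pi)


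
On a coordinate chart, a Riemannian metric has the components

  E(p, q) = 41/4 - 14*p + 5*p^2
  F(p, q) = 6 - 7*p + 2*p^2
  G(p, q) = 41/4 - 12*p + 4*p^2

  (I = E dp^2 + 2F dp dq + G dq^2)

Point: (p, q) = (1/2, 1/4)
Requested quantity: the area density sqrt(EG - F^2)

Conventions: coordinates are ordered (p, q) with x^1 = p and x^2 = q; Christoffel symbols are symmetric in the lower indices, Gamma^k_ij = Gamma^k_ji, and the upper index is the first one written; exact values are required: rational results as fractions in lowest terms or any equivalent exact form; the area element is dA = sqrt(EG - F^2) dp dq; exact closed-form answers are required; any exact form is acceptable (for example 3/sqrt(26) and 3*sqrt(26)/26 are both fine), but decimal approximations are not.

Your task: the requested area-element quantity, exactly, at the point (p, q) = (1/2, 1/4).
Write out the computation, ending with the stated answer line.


E = 9/2, F = 3, G = 21/4; EG - F^2 = 117/8

Answer: sqrt(EG - F^2) = 3*sqrt(26)/4


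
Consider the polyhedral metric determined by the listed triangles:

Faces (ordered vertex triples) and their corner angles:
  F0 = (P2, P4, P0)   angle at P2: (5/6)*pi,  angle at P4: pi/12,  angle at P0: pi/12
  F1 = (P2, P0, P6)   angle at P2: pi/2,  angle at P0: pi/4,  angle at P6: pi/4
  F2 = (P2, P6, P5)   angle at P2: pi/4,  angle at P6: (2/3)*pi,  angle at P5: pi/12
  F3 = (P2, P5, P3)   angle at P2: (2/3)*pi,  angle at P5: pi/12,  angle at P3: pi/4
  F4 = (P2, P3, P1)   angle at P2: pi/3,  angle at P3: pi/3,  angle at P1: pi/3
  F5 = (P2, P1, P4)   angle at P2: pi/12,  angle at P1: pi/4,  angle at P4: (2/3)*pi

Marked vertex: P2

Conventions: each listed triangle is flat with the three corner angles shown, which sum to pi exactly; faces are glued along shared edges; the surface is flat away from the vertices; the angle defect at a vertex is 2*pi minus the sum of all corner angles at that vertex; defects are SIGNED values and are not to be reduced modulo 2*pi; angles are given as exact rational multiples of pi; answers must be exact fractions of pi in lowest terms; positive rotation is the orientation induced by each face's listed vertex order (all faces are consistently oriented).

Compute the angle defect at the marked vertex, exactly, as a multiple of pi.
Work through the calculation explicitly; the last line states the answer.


Sum of corner angles at P2: (8/3)*pi
defect = 2*pi - (8/3)*pi

Answer: defect(P2) = (-2/3)*pi


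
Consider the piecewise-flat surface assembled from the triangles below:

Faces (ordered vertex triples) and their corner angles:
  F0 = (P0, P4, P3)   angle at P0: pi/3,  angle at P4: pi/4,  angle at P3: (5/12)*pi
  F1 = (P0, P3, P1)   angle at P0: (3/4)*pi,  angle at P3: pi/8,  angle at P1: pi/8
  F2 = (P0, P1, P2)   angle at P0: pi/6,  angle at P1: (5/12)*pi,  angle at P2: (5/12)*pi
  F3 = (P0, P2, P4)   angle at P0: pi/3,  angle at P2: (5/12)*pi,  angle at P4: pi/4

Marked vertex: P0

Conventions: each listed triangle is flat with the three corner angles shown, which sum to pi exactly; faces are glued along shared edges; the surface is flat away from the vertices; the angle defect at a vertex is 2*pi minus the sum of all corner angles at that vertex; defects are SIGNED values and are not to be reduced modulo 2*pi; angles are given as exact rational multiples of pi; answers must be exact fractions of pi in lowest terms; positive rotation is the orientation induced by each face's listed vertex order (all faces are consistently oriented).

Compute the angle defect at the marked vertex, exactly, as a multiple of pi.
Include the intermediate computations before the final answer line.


Sum of corner angles at P0: (19/12)*pi
defect = 2*pi - (19/12)*pi

Answer: defect(P0) = (5/12)*pi


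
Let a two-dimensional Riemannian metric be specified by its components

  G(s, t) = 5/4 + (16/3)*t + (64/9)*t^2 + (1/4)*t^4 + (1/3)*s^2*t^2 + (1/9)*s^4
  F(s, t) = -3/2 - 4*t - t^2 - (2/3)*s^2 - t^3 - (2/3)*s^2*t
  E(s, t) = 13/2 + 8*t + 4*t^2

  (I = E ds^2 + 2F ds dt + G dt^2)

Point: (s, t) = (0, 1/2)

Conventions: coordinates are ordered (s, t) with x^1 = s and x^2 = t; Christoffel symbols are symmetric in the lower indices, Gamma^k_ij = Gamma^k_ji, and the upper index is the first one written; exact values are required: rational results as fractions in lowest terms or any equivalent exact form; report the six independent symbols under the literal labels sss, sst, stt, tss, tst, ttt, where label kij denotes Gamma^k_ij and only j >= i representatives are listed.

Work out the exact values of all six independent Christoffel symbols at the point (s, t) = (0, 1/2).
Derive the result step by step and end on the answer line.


E = 23/2, F = -31/8, G = 3289/576 at the point
E_s = 0, E_t = 12, F_s = 0, F_t = -23/4, G_s = 0, G_t = 905/72
EG - F^2 = 58349/1152;  g^inv = (1152/58349) * [[3289/576, 31/8], [31/8, 23/2]]
first-kind symbols [ij,l] = (1/2)(d_i g_jl + d_j g_il - d_l g_ij): [ss,s] = E_s/2 = 0, [ss,t] = F_s - E_t/2 = -6, [st,s] = E_t/2 = 6, [st,t] = G_s/2 = 0, [tt,s] = F_t - G_s/2 = -23/4, [tt,t] = G_t/2 = 905/144
Gamma^s_ij = (G*[ij,s] - F*[ij,t])/(EG - F^2), Gamma^t_ij = (E*[ij,t] - F*[ij,s])/(EG - F^2)

Answer: Gamma_sss = -26784/58349, Gamma_sst = 39468/58349, Gamma_stt = -19537/116698, Gamma_tss = -79488/58349, Gamma_tst = 26784/58349, Gamma_ttt = 57592/58349


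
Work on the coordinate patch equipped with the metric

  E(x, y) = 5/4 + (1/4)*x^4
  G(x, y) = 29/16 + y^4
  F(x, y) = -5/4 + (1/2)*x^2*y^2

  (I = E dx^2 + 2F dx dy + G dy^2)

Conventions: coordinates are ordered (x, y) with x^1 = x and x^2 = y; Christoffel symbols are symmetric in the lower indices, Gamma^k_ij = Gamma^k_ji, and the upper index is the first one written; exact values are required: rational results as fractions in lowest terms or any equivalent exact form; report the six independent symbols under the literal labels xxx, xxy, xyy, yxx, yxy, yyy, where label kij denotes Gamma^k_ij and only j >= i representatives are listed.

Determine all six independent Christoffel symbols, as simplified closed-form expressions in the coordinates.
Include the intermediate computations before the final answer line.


E = 5/4 + (1/4)*x^4; F = -5/4 + (1/2)*x^2*y^2; G = 29/16 + y^4
Gamma^k_ij = (1/2) g^{kl} (d_i g_jl + d_j g_il - d_l g_ij), with g^inv = (1/(EG-F^2)) [[G, -F], [-F, E]]
first partials: E_x = x^3, E_y = 0, F_x = x*y^2, F_y = x^2*y, G_x = 0, G_y = 4*y^3
D = EG - F^2 = 45/64 + (5/4)*y^4 + (5/4)*x^2*y^2 + (29/64)*x^4
expanded: Gamma^x_xx = (G E_x - 2F F_x + F E_y)/(2D), Gamma^x_xy = (G E_y - F G_x)/(2D), Gamma^x_yy = (2G F_y - G G_x - F G_y)/(2D), Gamma^y_xx = (2E F_x - E E_y - F E_x)/(2D), Gamma^y_xy = (E G_x - F E_y)/(2D), Gamma^y_yy = (E G_y - 2F F_y + F G_x)/(2D); substitute and cancel common factors

Answer: Gamma_xxx = (58*x^3 + 80*x*y^2)/(29*x^4 + 80*x^2*y^2 + 80*y^4 + 45), Gamma_xxy = 0, Gamma_xyy = (116*x^2*y + 160*y^3)/(29*x^4 + 80*x^2*y^2 + 80*y^4 + 45), Gamma_yxx = (40*x^3 + 80*x*y^2)/(29*x^4 + 80*x^2*y^2 + 80*y^4 + 45), Gamma_yxy = 0, Gamma_yyy = (80*x^2*y + 160*y^3)/(29*x^4 + 80*x^2*y^2 + 80*y^4 + 45)


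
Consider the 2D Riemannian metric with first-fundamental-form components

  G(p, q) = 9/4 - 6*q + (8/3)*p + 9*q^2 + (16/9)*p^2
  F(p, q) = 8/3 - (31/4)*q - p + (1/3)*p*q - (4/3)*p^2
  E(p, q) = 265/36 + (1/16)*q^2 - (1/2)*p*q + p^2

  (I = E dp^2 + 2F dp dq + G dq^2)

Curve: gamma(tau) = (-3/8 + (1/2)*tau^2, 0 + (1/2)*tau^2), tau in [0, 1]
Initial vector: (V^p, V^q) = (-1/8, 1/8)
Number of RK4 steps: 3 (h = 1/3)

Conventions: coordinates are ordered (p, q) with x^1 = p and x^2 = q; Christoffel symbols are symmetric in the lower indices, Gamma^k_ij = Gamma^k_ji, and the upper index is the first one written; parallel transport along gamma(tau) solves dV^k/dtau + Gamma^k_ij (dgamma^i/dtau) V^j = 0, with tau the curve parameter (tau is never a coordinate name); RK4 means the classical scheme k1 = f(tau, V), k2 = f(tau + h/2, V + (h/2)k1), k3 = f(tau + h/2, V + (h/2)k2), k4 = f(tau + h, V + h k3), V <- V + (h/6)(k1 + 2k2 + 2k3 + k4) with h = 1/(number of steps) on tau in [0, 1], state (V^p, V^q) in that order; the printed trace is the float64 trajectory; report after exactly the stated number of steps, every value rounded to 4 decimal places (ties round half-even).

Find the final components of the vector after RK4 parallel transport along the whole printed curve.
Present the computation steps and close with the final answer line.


gamma'(tau) = (tau, tau); f(tau, V)^k = -Gamma^k_ij(gamma(tau)) gamma'^i(tau) V^j; h = 1/3; intermediate values shown to 6 dp
curve data and Christoffel symbols at the stage parameters:
  tau = 0.000000: gamma = (-0.375000, 0.000000), gamma' = (0.000000, 0.000000); Gamma_ppp = -0.094942, Gamma_ppq = -0.567277, Gamma_pqq = -1.368171, Gamma_qpp = 0.118154, Gamma_qpq = 1.523846, Gamma_qqq = 0.603325
  tau = 0.166667: gamma = (-0.361111, 0.013889), gamma' = (0.166667, 0.166667); Gamma_ppp = -0.057101, Gamma_ppq = -0.545539, Gamma_pqq = -1.363383, Gamma_qpp = 0.023076, Gamma_qpq = 1.522784, Gamma_qqq = 0.603186
  tau = 0.333333: gamma = (-0.319444, 0.055556), gamma' = (0.333333, 0.333333); Gamma_ppp = 0.024182, Gamma_ppq = -0.471340, Gamma_pqq = -1.340021, Gamma_qpp = -0.212972, Gamma_qpq = 1.493753, Gamma_qqq = 0.576330
  tau = 0.500000: gamma = (-0.250000, 0.125000), gamma' = (0.500000, 0.500000); Gamma_ppp = 0.078959, Gamma_ppq = -0.339112, Gamma_pqq = -1.291775, Gamma_qpp = -0.468526, Gamma_qpq = 1.398674, Gamma_qqq = 0.479386
  tau = 0.666667: gamma = (-0.152778, 0.222222), gamma' = (0.666667, 0.666667); Gamma_ppp = 0.063060, Gamma_ppq = -0.170715, Gamma_pqq = -1.241181, Gamma_qpp = -0.640190, Gamma_qpq = 1.247787, Gamma_qqq = 0.310670
  tau = 0.833333: gamma = (-0.027778, 0.347222), gamma' = (0.833333, 0.833333); Gamma_ppp = -0.015613, Gamma_ppq = 0.003999, Gamma_pqq = -1.226313, Gamma_qpp = -0.711467, Gamma_qpq = 1.088988, Gamma_qqq = 0.105216
  tau = 1.000000: gamma = (0.125000, 0.500000), gamma' = (1.000000, 1.000000); Gamma_ppp = -0.130477, Gamma_ppq = 0.173969, Gamma_pqq = -1.278396, Gamma_qpp = -0.720342, Gamma_qpq = 0.960456, Gamma_qqq = -0.109896
step 0: V^p = -0.1250, V^q = 0.1250
step 1: k1 = (0.000000, 0.000000), k2 = (0.027214, -0.012086), k3 = (0.027029, -0.012541), k4 = (0.055661, -0.033850); V <- V + (h/6)(k1 + 2k2 + 2k3 + k4): V^p = -0.1159, V^q = 0.1204
step 2: k1 = (0.055413, -0.033595), k2 = (0.079728, -0.058188), k3 = (0.076913, -0.056224), k4 = (0.089195, -0.069049); V <- V + (h/6)(k1 + 2k2 + 2k3 + k4): V^p = -0.0904, V^q = 0.1020
step 3: k1 = (0.089488, -0.069307), k2 = (0.091368, -0.066219), k3 = (0.091895, -0.066830), k4 = (0.090615, -0.053421); V <- V + (h/6)(k1 + 2k2 + 2k3 + k4): V^p = -0.0601, V^q = 0.0804

Answer: V^p = -0.0601, V^q = 0.0804


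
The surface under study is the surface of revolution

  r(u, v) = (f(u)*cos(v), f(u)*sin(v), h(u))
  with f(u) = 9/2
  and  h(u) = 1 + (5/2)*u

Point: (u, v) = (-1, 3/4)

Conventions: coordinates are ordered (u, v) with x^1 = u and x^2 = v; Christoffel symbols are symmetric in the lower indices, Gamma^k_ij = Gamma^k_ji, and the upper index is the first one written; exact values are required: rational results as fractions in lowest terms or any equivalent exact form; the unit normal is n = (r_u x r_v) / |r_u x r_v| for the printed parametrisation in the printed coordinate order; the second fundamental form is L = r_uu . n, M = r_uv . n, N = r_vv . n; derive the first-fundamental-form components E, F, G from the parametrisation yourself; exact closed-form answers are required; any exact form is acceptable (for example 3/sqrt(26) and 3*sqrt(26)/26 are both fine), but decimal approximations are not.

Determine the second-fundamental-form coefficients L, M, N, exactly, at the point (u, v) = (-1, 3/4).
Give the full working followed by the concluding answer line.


f = 9/2, f' = 0, f'' = 0, h' = 5/2, h'' = 0
E = 25/4, F = 0, G = 81/4; answer radicand W^2 = 25/4
unnormalised second-form numerators: l = 0, m = 0, n = 45/4; L = l/sqrt(25/4), and similarly M = m/sqrt(W^2), N = n/sqrt(W^2)

Answer: L = 0, M = 0, N = 9/2


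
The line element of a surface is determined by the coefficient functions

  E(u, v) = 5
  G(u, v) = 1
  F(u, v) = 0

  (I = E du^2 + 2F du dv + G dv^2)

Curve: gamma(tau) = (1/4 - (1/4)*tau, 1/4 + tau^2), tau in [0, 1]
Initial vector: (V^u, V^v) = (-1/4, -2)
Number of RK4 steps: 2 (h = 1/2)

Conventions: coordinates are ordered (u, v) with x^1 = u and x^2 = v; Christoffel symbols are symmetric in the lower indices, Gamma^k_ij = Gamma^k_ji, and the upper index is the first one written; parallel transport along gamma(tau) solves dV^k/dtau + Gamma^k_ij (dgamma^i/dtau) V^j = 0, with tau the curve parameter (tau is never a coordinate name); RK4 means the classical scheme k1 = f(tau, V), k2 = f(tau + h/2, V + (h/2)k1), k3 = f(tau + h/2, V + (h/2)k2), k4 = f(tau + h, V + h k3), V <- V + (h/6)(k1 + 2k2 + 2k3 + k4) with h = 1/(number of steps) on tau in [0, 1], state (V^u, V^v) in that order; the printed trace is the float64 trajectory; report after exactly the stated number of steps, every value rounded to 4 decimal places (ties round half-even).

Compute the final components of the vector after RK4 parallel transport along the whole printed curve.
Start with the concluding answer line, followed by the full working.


Answer: V^u = -0.2500, V^v = -2.0000

gamma'(tau) = (-1/4, 2*tau); f(tau, V)^k = -Gamma^k_ij(gamma(tau)) gamma'^i(tau) V^j; h = 1/2; intermediate values shown to 6 dp
curve data and Christoffel symbols at the stage parameters:
  tau = 0.000000: gamma = (0.250000, 0.250000), gamma' = (-0.250000, 0.000000); Gamma_uuu = 0.000000, Gamma_uuv = 0.000000, Gamma_uvv = 0.000000, Gamma_vuu = 0.000000, Gamma_vuv = 0.000000, Gamma_vvv = 0.000000
  tau = 0.250000: gamma = (0.187500, 0.312500), gamma' = (-0.250000, 0.500000); Gamma_uuu = 0.000000, Gamma_uuv = 0.000000, Gamma_uvv = 0.000000, Gamma_vuu = 0.000000, Gamma_vuv = 0.000000, Gamma_vvv = 0.000000
  tau = 0.500000: gamma = (0.125000, 0.500000), gamma' = (-0.250000, 1.000000); Gamma_uuu = 0.000000, Gamma_uuv = 0.000000, Gamma_uvv = 0.000000, Gamma_vuu = 0.000000, Gamma_vuv = 0.000000, Gamma_vvv = 0.000000
  tau = 0.750000: gamma = (0.062500, 0.812500), gamma' = (-0.250000, 1.500000); Gamma_uuu = 0.000000, Gamma_uuv = 0.000000, Gamma_uvv = 0.000000, Gamma_vuu = 0.000000, Gamma_vuv = 0.000000, Gamma_vvv = 0.000000
  tau = 1.000000: gamma = (0.000000, 1.250000), gamma' = (-0.250000, 2.000000); Gamma_uuu = 0.000000, Gamma_uuv = 0.000000, Gamma_uvv = 0.000000, Gamma_vuu = 0.000000, Gamma_vuv = 0.000000, Gamma_vvv = 0.000000
step 0: V^u = -0.2500, V^v = -2.0000
step 1: k1 = (0.000000, 0.000000), k2 = (0.000000, 0.000000), k3 = (0.000000, 0.000000), k4 = (0.000000, 0.000000); V <- V + (h/6)(k1 + 2k2 + 2k3 + k4): V^u = -0.2500, V^v = -2.0000
step 2: k1 = (0.000000, 0.000000), k2 = (0.000000, 0.000000), k3 = (0.000000, 0.000000), k4 = (0.000000, 0.000000); V <- V + (h/6)(k1 + 2k2 + 2k3 + k4): V^u = -0.2500, V^v = -2.0000


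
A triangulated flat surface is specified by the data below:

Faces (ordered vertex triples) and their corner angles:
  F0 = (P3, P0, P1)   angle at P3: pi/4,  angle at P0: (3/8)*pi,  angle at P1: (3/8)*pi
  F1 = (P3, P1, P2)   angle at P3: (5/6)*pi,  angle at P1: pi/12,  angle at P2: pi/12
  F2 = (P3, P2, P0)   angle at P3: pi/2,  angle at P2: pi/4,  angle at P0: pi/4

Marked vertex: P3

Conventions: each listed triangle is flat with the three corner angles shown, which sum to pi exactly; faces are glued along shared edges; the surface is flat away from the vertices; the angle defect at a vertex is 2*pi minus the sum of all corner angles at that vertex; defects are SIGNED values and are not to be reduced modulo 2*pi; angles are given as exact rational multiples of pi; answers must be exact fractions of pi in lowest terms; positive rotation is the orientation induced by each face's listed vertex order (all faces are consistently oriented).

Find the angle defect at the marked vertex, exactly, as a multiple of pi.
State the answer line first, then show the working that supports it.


Answer: defect(P3) = (5/12)*pi

Sum of corner angles at P3: (19/12)*pi
defect = 2*pi - (19/12)*pi


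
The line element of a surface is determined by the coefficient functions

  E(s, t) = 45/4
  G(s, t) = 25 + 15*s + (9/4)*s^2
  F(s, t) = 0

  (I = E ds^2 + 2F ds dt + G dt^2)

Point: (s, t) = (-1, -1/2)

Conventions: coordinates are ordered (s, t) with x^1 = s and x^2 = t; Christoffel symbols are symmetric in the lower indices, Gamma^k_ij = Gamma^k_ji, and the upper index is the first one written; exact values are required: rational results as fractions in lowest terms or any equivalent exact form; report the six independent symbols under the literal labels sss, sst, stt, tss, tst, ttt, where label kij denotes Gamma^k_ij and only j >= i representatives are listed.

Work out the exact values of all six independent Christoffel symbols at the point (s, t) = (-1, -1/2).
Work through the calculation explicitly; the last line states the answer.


E = 45/4, F = 0, G = 49/4 at the point
E_s = 0, E_t = 0, F_s = 0, F_t = 0, G_s = 21/2, G_t = 0
EG - F^2 = 2205/16;  g^inv = (16/2205) * [[49/4, 0], [0, 45/4]]
first-kind symbols [ij,l] = (1/2)(d_i g_jl + d_j g_il - d_l g_ij): [ss,s] = E_s/2 = 0, [ss,t] = F_s - E_t/2 = 0, [st,s] = E_t/2 = 0, [st,t] = G_s/2 = 21/4, [tt,s] = F_t - G_s/2 = -21/4, [tt,t] = G_t/2 = 0
Gamma^s_ij = (G*[ij,s] - F*[ij,t])/(EG - F^2), Gamma^t_ij = (E*[ij,t] - F*[ij,s])/(EG - F^2)

Answer: Gamma_sss = 0, Gamma_sst = 0, Gamma_stt = -7/15, Gamma_tss = 0, Gamma_tst = 3/7, Gamma_ttt = 0


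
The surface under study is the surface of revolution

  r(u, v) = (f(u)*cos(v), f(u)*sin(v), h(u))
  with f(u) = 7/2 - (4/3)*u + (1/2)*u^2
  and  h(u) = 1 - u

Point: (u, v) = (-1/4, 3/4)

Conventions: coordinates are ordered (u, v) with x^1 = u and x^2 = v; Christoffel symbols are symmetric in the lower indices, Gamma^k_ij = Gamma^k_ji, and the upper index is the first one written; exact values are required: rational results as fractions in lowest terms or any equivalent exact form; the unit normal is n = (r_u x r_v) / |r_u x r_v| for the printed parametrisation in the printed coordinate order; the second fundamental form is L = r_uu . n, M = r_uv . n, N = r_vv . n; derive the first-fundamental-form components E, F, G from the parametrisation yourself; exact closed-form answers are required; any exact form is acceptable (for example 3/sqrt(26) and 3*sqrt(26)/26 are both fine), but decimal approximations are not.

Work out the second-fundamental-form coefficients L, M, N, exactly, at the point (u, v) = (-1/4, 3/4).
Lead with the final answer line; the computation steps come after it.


Answer: L = 12*sqrt(505)/505, M = 0, N = -371*sqrt(505)/4040

f = 371/96, f' = -19/12, f'' = 1, h' = -1, h'' = 0
E = 505/144, F = 0, G = 137641/9216; answer radicand W^2 = 505/144
unnormalised second-form numerators: l = 1, m = 0, n = -371/96; L = l/sqrt(505/144), and similarly M = m/sqrt(W^2), N = n/sqrt(W^2)
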